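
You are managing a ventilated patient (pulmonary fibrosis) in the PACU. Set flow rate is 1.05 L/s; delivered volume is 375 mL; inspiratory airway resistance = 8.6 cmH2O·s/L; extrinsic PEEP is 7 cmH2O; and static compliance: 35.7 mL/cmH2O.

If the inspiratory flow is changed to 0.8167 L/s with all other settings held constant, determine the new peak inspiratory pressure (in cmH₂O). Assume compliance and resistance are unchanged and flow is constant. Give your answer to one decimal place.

PIP = Vt/C + R·V̇ + PEEP (constant-flow equation of motion).
Only the resistive term changes: ΔPIP = R × ΔV̇ = 8.6 × (0.8167 − 1.05) = 8.6 × -0.2333 = -2.006 cmH2O.
Original PIP = 375/35.7 + 8.6×1.05 + 7 = 26.534 cmH2O; new PIP = 26.534 + (-2.006) = 24.528 cmH2O.

24.5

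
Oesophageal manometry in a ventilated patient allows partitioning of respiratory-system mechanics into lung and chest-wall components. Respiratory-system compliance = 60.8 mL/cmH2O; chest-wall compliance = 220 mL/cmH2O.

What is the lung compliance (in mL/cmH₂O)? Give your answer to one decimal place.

1/CL = 1/Crs − 1/Ccw.
1/CL = 1/60.8 − 1/220 = 0.0119.
CL = 84.034 mL/cmH2O.

84.0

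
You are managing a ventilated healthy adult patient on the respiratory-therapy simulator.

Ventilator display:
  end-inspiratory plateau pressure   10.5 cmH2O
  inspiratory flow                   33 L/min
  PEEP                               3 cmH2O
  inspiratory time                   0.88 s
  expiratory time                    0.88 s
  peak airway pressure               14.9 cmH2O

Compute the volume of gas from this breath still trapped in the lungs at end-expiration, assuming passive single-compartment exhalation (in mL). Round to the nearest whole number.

88

Flow: 33 L/min ÷ 60 = 0.55 L/s.
Vt = flow × Ti = 0.55 L/s × 0.88 s × 1000 mL/L = 484.0 mL.
R = (PIP − Pplat)/V̇ = (14.9 − 10.5) / 0.55 = 4.4/0.55 = 8.0 cmH2O·s/L.
C = Vt/(Pplat − PEEP) = 484.0 / (10.5 − 3) = 484.0/7.5 = 64.533 mL/cmH2O.
τ = R × C = 8.0 × 0.06453 L/cmH2O = 0.5162 s.
Fraction remaining = e^(−Te/τ) = e^(−0.88/0.5162) = 0.1818.
Trapped volume = 484.0 × 0.1818 = 87.991 mL.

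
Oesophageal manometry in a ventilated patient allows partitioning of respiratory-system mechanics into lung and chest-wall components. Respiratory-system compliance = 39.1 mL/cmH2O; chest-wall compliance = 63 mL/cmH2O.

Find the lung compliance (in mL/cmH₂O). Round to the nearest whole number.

103

1/CL = 1/Crs − 1/Ccw.
1/CL = 1/39.1 − 1/63 = 0.009702.
CL = 103.07 mL/cmH2O.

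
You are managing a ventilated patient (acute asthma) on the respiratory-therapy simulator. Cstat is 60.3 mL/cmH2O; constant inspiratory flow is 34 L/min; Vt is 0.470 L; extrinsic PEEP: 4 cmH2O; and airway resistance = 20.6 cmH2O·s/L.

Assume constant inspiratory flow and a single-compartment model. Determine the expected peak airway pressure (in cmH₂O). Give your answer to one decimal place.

Flow: 34 L/min ÷ 60 = 0.5667 L/s.
Equation of motion (constant flow): PIP = Vt/C + R·V̇ + PEEP.
PIP = 470/60.3 + 20.6×0.5667 + 4 = 7.794 + 11.674 + 4 = 23.468 cmH2O.

23.5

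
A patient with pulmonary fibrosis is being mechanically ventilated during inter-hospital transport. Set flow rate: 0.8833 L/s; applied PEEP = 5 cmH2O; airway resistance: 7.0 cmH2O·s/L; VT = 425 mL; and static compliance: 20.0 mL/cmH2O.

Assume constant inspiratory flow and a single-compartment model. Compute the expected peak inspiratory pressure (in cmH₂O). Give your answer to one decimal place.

Equation of motion (constant flow): PIP = Vt/C + R·V̇ + PEEP.
PIP = 425/20.0 + 7.0×0.8833 + 5 = 21.25 + 6.183 + 5 = 32.433 cmH2O.

32.4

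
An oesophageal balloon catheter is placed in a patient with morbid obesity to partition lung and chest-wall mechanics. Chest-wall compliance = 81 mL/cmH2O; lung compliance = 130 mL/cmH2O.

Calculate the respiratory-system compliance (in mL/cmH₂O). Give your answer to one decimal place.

49.9

Lung and chest wall are elastances in series: 1/Crs = 1/CL + 1/Ccw.
1/Crs = 1/130 + 1/81 = 0.02004.
Crs = 49.9 mL/cmH2O.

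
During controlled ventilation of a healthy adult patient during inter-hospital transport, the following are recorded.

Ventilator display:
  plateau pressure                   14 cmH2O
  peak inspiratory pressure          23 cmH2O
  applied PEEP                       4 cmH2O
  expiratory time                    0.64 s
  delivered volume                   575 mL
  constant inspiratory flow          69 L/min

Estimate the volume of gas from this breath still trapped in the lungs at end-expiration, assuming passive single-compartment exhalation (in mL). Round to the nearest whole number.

139

Flow: 69 L/min ÷ 60 = 1.15 L/s.
R = (PIP − Pplat)/V̇ = (23 − 14) / 1.15 = 9.0/1.15 = 7.826 cmH2O·s/L.
C = Vt/(Pplat − PEEP) = 575.0 / (14 − 4) = 575.0/10.0 = 57.5 mL/cmH2O.
τ = R × C = 7.826 × 0.0575 L/cmH2O = 0.45 s.
Fraction remaining = e^(−Te/τ) = e^(−0.64/0.45) = 0.2412.
Trapped volume = 575.0 × 0.2412 = 138.69 mL.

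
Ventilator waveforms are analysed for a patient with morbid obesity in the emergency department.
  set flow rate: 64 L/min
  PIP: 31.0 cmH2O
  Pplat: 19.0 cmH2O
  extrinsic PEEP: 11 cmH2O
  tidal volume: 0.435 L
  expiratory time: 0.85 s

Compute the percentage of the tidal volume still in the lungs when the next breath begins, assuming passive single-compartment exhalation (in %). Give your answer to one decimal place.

Flow: 64 L/min ÷ 60 = 1.0667 L/s.
R = (PIP − Pplat)/V̇ = (31.0 − 19.0) / 1.0667 = 12.0/1.0667 = 11.25 cmH2O·s/L.
C = Vt/(Pplat − PEEP) = 435.0 / (19.0 − 11) = 435.0/8.0 = 54.375 mL/cmH2O.
τ = R × C = 11.25 × 0.05438 L/cmH2O = 0.6118 s.
Fraction remaining at end-expiration = e^(−Te/τ) = e^(−0.85/0.6118) = 0.2492 → 24.92%.

24.9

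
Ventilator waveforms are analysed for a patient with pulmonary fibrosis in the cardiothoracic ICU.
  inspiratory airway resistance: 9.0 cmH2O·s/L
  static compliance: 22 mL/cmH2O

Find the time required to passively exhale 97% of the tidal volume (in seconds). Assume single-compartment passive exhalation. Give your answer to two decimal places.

τ = R × C = 9.0 × 22 mL/cmH2O = 9.0 × 0.022 L/cmH2O = 0.198 s.
Exhaled fraction f = 1 − e^(−t/τ) → t = −τ·ln(1 − f) = −0.198·ln(0.03) = 0.6943 s.

0.69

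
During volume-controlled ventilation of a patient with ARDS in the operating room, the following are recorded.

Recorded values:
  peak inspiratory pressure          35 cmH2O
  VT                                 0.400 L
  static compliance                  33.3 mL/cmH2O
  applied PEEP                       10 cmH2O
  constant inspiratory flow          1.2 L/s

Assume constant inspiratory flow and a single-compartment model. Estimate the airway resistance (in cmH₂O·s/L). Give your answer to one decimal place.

10.8

Equation of motion (constant flow): PIP = Vt/C + R·V̇ + PEEP.
R·V̇ = PIP − Vt/C − PEEP = 35 − 400/33.3 − 10 = 35 − 12.012 − 10 = 12.988 cmH2O.
R = 12.988 / 1.2 = 10.823 cmH2O·s/L.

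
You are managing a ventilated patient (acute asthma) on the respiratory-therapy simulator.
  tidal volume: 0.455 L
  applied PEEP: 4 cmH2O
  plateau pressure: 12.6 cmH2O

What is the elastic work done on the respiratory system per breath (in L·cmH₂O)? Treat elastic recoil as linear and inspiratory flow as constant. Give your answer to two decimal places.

Elastic work ≈ ½ × (Pplat − PEEP) × Vt = 0.5 × (12.6 − 4) × 0.455 L = 0.5 × 8.6 × 0.455 = 1.957 L·cmH2O.

1.96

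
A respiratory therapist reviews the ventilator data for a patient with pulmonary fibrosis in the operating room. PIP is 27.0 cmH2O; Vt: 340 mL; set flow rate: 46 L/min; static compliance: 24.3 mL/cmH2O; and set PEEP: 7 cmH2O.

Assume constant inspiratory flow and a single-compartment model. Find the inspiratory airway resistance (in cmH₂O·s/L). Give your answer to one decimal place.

7.8

Flow: 46 L/min ÷ 60 = 0.7667 L/s.
Equation of motion (constant flow): PIP = Vt/C + R·V̇ + PEEP.
R·V̇ = PIP − Vt/C − PEEP = 27.0 − 340/24.3 − 7 = 27.0 − 13.992 − 7 = 6.008 cmH2O.
R = 6.008 / 0.7667 = 7.836 cmH2O·s/L.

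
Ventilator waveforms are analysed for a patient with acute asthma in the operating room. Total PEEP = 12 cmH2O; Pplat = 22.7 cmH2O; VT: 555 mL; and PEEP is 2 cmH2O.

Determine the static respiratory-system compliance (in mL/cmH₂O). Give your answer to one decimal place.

51.9

End-expiratory occlusion gives total PEEP = 12 cmH2O (intrinsic PEEP = 12 − 2 = 10). Use total PEEP for the elastic gradient.
Cstat = Vt / (Pplat − PEEPtotal) = 555 / (22.7 − 12) = 555 / 10.7 = 51.869 mL/cmH2O.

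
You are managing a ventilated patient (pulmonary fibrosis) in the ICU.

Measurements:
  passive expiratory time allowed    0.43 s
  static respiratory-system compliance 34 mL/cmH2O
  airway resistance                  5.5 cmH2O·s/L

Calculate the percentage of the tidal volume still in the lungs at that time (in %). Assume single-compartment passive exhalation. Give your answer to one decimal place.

τ = R × C = 5.5 × 34 mL/cmH2O = 5.5 × 0.034 L/cmH2O = 0.187 s.
Passive exhalation: V(t)/V₀ = e^(−t/τ) = e^(−0.43/0.187) = 0.1003.
Fraction remaining = 0.1003 → 10.03%.

10.0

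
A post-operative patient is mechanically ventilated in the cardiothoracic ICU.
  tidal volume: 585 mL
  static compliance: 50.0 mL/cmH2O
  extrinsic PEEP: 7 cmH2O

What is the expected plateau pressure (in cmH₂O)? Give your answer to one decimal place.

Pplat = PEEP + Vt / Cstat = 7 + 585 / 50.0 = 7 + 11.7 = 18.7 cmH2O.

18.7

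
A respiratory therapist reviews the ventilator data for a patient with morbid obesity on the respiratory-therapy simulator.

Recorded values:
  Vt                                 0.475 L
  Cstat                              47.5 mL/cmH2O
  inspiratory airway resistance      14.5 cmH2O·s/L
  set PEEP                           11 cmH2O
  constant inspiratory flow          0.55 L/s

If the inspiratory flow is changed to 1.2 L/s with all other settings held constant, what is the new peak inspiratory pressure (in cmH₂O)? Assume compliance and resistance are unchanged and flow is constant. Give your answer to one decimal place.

PIP = Vt/C + R·V̇ + PEEP (constant-flow equation of motion).
Only the resistive term changes: ΔPIP = R × ΔV̇ = 14.5 × (1.2 − 0.55) = 14.5 × 0.65 = 9.425 cmH2O.
Original PIP = 475/47.5 + 14.5×0.55 + 11 = 28.975 cmH2O; new PIP = 28.975 + (9.425) = 38.4 cmH2O.

38.4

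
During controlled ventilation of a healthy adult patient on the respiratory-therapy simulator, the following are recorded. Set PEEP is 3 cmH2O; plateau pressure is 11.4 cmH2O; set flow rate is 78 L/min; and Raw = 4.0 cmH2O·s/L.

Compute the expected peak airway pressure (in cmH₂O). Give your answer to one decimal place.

16.6

Flow: 78 L/min ÷ 60 = 1.3 L/s.
PIP = Pplat + Raw × flow = 11.4 + 4.0 × 1.3 = 11.4 + 5.2 = 16.6 cmH2O.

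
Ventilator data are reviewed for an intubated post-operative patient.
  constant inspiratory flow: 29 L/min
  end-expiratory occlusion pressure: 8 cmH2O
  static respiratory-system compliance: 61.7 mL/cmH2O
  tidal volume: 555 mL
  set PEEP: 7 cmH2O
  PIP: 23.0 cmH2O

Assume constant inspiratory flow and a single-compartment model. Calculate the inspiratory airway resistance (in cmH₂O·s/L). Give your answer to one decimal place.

12.4

Flow: 29 L/min ÷ 60 = 0.4833 L/s.
Total PEEP = 8 cmH2O (set 7 + intrinsic 1); this is the baseline alveolar pressure.
Equation of motion (constant flow): PIP = Vt/C + R·V̇ + PEEP.
R·V̇ = PIP − Vt/C − PEEP = 23.0 − 555/61.7 − 8 = 23.0 − 8.995 − 8 = 6.005 cmH2O.
R = 6.005 / 0.4833 = 12.425 cmH2O·s/L.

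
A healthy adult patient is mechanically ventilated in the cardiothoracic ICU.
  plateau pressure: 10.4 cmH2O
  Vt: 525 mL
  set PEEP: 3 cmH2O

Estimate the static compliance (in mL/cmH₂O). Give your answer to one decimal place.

Cstat = Vt / (Pplat − PEEP) = 525 / (10.4 − 3) = 525 / 7.4 = 70.946 mL/cmH2O.

70.9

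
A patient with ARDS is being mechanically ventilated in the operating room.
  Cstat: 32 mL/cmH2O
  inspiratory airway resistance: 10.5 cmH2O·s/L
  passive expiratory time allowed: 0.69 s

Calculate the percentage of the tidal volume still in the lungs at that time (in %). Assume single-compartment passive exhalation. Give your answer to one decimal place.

12.8

τ = R × C = 10.5 × 32 mL/cmH2O = 10.5 × 0.032 L/cmH2O = 0.336 s.
Passive exhalation: V(t)/V₀ = e^(−t/τ) = e^(−0.69/0.336) = 0.1283.
Fraction remaining = 0.1283 → 12.83%.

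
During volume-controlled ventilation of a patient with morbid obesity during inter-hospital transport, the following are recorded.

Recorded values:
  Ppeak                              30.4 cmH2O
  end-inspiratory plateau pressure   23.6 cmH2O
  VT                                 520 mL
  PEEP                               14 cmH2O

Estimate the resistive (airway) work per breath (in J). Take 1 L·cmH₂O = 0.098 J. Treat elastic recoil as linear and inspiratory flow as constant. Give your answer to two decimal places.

With constant inspiratory flow the resistive pressure is constant at PIP − Pplat = 30.4 − 23.6 = 6.8 cmH2O, so resistive work = 6.8 × 0.520 = 3.536 L·cmH2O.
× 0.098 J/(L·cmH2O) → 0.3465 J.

0.35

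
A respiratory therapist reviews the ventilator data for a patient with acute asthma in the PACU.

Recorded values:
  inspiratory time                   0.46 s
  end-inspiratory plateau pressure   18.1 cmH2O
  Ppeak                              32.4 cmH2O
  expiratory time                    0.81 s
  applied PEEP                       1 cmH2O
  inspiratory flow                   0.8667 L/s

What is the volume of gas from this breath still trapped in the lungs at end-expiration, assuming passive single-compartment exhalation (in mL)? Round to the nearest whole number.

Vt = flow × Ti = 0.8667 L/s × 0.46 s × 1000 mL/L = 398.68 mL.
R = (PIP − Pplat)/V̇ = (32.4 − 18.1) / 0.8667 = 14.3/0.8667 = 16.499 cmH2O·s/L.
C = Vt/(Pplat − PEEP) = 398.68 / (18.1 − 1) = 398.68/17.1 = 23.315 mL/cmH2O.
τ = R × C = 16.499 × 0.02332 L/cmH2O = 0.3848 s.
Fraction remaining = e^(−Te/τ) = e^(−0.81/0.3848) = 0.1218.
Trapped volume = 398.68 × 0.1218 = 48.559 mL.

49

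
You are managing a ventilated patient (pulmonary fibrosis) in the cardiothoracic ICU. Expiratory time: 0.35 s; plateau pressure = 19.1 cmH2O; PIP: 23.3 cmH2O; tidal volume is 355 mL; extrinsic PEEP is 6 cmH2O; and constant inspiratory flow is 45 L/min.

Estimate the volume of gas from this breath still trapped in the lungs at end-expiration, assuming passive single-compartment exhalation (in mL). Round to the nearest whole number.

35

Flow: 45 L/min ÷ 60 = 0.75 L/s.
R = (PIP − Pplat)/V̇ = (23.3 − 19.1) / 0.75 = 4.2/0.75 = 5.6 cmH2O·s/L.
C = Vt/(Pplat − PEEP) = 355.0 / (19.1 − 6) = 355.0/13.1 = 27.099 mL/cmH2O.
τ = R × C = 5.6 × 0.0271 L/cmH2O = 0.1518 s.
Fraction remaining = e^(−Te/τ) = e^(−0.35/0.1518) = 0.09969.
Trapped volume = 355.0 × 0.09969 = 35.39 mL.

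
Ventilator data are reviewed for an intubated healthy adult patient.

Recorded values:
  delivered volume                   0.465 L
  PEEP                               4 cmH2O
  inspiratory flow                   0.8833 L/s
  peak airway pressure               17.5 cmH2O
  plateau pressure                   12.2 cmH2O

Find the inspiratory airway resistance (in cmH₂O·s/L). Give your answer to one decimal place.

6.0

Raw = (PIP − Pplat) / flow = (17.5 − 12.2) / 0.8833 = 5.3 / 0.8833 = 6.0 cmH2O·s/L.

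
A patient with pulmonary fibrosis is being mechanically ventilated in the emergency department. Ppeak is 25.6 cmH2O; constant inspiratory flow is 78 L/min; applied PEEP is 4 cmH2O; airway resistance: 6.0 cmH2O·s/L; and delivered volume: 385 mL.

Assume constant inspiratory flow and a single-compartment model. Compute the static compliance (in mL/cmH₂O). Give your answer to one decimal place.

Flow: 78 L/min ÷ 60 = 1.3 L/s.
Equation of motion (constant flow): PIP = Vt/C + R·V̇ + PEEP.
Vt/C = PIP − R·V̇ − PEEP = 25.6 − 6.0×1.3 − 4 = 25.6 − 7.8 − 4 = 13.8 cmH2O.
C = Vt / 13.8 = 385 / 13.8 = 27.899 mL/cmH2O.

27.9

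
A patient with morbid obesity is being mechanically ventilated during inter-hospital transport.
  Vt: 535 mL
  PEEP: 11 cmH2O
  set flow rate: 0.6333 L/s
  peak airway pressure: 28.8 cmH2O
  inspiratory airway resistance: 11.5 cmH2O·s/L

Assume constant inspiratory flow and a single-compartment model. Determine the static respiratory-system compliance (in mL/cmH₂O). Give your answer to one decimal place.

Equation of motion (constant flow): PIP = Vt/C + R·V̇ + PEEP.
Vt/C = PIP − R·V̇ − PEEP = 28.8 − 11.5×0.6333 − 11 = 28.8 − 7.283 − 11 = 10.517 cmH2O.
C = Vt / 10.517 = 535 / 10.517 = 50.87 mL/cmH2O.

50.9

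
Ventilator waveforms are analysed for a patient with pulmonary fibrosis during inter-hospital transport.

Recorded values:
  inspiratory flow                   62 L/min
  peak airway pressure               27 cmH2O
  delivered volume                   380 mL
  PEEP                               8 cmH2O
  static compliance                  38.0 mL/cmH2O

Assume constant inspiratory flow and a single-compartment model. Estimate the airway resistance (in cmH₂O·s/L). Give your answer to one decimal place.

Flow: 62 L/min ÷ 60 = 1.0333 L/s.
Equation of motion (constant flow): PIP = Vt/C + R·V̇ + PEEP.
R·V̇ = PIP − Vt/C − PEEP = 27 − 380/38.0 − 8 = 27 − 10.0 − 8 = 9.0 cmH2O.
R = 9.0 / 1.0333 = 8.71 cmH2O·s/L.

8.7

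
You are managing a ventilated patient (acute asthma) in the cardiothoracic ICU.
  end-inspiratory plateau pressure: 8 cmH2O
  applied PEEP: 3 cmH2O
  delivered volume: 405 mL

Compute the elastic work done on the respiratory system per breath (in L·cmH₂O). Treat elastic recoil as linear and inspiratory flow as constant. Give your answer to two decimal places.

1.01

Elastic work ≈ ½ × (Pplat − PEEP) × Vt = 0.5 × (8 − 3) × 0.405 L = 0.5 × 5.0 × 0.405 = 1.013 L·cmH2O.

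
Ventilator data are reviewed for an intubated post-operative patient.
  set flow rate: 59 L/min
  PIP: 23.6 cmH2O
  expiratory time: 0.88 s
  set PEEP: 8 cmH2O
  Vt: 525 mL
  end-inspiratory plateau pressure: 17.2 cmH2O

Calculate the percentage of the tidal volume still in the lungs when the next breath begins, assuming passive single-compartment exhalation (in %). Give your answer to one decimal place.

9.4

Flow: 59 L/min ÷ 60 = 0.9833 L/s.
R = (PIP − Pplat)/V̇ = (23.6 − 17.2) / 0.9833 = 6.4/0.9833 = 6.509 cmH2O·s/L.
C = Vt/(Pplat − PEEP) = 525.0 / (17.2 − 8) = 525.0/9.2 = 57.065 mL/cmH2O.
τ = R × C = 6.509 × 0.05707 L/cmH2O = 0.3715 s.
Fraction remaining at end-expiration = e^(−Te/τ) = e^(−0.88/0.3715) = 0.0936 → 9.36%.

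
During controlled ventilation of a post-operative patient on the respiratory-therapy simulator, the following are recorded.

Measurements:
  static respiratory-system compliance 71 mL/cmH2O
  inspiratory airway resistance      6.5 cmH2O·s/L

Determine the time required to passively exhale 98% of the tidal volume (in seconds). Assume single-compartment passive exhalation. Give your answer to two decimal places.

τ = R × C = 6.5 × 71 mL/cmH2O = 6.5 × 0.071 L/cmH2O = 0.4615 s.
Exhaled fraction f = 1 − e^(−t/τ) → t = −τ·ln(1 − f) = −0.4615·ln(0.02) = 1.805 s.

1.81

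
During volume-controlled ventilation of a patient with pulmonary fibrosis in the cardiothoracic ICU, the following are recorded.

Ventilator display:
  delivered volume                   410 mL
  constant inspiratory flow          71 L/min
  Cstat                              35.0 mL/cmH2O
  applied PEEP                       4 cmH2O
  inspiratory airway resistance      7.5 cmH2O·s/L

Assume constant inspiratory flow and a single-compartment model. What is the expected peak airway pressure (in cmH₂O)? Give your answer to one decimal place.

Flow: 71 L/min ÷ 60 = 1.1833 L/s.
Equation of motion (constant flow): PIP = Vt/C + R·V̇ + PEEP.
PIP = 410/35.0 + 7.5×1.1833 + 4 = 11.714 + 8.875 + 4 = 24.589 cmH2O.

24.6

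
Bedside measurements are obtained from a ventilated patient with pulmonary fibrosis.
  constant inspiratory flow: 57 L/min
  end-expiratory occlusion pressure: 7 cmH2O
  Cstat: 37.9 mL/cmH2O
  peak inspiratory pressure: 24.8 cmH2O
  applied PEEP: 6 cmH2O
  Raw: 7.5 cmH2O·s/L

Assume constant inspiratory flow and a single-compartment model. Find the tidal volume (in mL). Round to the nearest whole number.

Flow: 57 L/min ÷ 60 = 0.95 L/s.
Total PEEP = 7 cmH2O (set 6 + intrinsic 1); this is the baseline alveolar pressure.
Equation of motion (constant flow): PIP = Vt/C + R·V̇ + PEEP.
Vt/C = PIP − R·V̇ − PEEP = 24.8 − 7.125 − 7 = 10.675 cmH2O.
Vt = C × 10.675 = 37.9 × 10.675 = 404.58 mL.

405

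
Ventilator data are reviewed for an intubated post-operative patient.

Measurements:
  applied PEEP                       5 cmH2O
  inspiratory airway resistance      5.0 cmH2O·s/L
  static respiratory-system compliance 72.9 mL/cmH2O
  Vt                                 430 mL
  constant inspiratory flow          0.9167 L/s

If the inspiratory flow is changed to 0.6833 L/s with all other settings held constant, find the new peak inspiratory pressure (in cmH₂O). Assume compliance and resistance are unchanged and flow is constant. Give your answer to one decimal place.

PIP = Vt/C + R·V̇ + PEEP (constant-flow equation of motion).
Only the resistive term changes: ΔPIP = R × ΔV̇ = 5.0 × (0.6833 − 0.9167) = 5.0 × -0.2334 = -1.167 cmH2O.
Original PIP = 430/72.9 + 5.0×0.9167 + 5 = 15.482 cmH2O; new PIP = 15.482 + (-1.167) = 14.315 cmH2O.

14.3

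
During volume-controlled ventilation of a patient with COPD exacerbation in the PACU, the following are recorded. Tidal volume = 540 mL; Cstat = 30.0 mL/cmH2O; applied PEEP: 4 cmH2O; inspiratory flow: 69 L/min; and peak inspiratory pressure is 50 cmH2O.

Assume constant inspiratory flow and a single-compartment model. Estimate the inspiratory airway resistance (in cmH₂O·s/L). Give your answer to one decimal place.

24.3

Flow: 69 L/min ÷ 60 = 1.15 L/s.
Equation of motion (constant flow): PIP = Vt/C + R·V̇ + PEEP.
R·V̇ = PIP − Vt/C − PEEP = 50 − 540/30.0 − 4 = 50 − 18.0 − 4 = 28.0 cmH2O.
R = 28.0 / 1.15 = 24.348 cmH2O·s/L.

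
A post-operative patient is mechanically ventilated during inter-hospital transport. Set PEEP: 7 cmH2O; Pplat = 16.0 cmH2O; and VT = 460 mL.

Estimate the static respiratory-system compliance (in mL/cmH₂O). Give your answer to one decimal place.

Cstat = Vt / (Pplat − PEEP) = 460 / (16.0 − 7) = 460 / 9.0 = 51.111 mL/cmH2O.

51.1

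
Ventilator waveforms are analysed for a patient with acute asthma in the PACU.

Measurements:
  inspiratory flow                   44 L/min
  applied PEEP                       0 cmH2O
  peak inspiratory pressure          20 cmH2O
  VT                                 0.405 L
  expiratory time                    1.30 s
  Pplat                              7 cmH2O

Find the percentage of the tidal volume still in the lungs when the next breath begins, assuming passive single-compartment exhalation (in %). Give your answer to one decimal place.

28.2

Flow: 44 L/min ÷ 60 = 0.7333 L/s.
R = (PIP − Pplat)/V̇ = (20 − 7) / 0.7333 = 13.0/0.7333 = 17.728 cmH2O·s/L.
C = Vt/(Pplat − PEEP) = 405.0 / (7 − 0) = 405.0/7.0 = 57.857 mL/cmH2O.
τ = R × C = 17.728 × 0.05786 L/cmH2O = 1.026 s.
Fraction remaining at end-expiration = e^(−Te/τ) = e^(−1.30/1.026) = 0.2817 → 28.17%.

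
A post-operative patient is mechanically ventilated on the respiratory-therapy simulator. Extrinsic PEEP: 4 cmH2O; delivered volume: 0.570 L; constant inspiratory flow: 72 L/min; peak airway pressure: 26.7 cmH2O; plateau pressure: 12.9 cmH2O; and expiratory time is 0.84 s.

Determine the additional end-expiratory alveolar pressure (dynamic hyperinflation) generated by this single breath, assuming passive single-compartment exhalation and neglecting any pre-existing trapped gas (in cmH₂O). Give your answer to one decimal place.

2.8

Flow: 72 L/min ÷ 60 = 1.2 L/s.
R = (PIP − Pplat)/V̇ = (26.7 − 12.9) / 1.2 = 13.8/1.2 = 11.5 cmH2O·s/L.
C = Vt/(Pplat − PEEP) = 570.0 / (12.9 − 4) = 570.0/8.9 = 64.045 mL/cmH2O.
τ = R × C = 11.5 × 0.06405 L/cmH2O = 0.7366 s.
Fraction remaining = e^(−Te/τ) = e^(−0.84/0.7366) = 0.3197; trapped volume = 570.0 × 0.3197 = 182.23 mL.
Additional alveolar pressure from trapping ≈ V_trapped / C = 182.23 / 64.045 = 2.845 cmH2O.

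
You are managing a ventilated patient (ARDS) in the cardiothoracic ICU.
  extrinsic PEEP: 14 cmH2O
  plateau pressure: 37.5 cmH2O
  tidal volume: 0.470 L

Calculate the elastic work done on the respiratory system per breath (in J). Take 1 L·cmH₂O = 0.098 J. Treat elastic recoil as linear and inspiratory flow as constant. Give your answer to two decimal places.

0.54

Elastic work ≈ ½ × (Pplat − PEEP) × Vt = 0.5 × (37.5 − 14) × 0.470 L = 0.5 × 23.5 × 0.470 = 5.523 L·cmH2O.
× 0.098 J/(L·cmH2O) → 0.5413 J.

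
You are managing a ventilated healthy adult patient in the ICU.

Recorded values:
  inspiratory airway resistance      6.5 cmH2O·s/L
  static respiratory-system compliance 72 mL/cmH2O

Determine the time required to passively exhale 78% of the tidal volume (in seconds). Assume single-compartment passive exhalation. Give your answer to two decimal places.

τ = R × C = 6.5 × 72 mL/cmH2O = 6.5 × 0.072 L/cmH2O = 0.468 s.
Exhaled fraction f = 1 − e^(−t/τ) → t = −τ·ln(1 − f) = −0.468·ln(0.22) = 0.7086 s.

0.71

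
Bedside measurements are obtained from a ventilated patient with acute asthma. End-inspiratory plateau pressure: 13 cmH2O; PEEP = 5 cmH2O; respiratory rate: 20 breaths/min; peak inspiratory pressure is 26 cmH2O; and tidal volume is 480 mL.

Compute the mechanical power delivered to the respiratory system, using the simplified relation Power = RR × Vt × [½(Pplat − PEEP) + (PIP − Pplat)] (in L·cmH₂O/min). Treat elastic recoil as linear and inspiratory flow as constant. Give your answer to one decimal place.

163.2

Per-breath work = Vt × [½(Pplat−PEEP) + (PIP−Pplat)] = 0.480 × [0.5×8.0 + 13.0] = 0.480 × 17.0 = 8.16 L·cmH2O.
Power = 20 × 8.16 = 163.2 L·cmH2O/min.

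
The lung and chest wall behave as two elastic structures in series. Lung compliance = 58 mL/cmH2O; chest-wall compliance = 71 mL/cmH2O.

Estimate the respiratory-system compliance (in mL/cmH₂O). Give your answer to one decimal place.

31.9

Lung and chest wall are elastances in series: 1/Crs = 1/CL + 1/Ccw.
1/Crs = 1/58 + 1/71 = 0.03133.
Crs = 31.918 mL/cmH2O.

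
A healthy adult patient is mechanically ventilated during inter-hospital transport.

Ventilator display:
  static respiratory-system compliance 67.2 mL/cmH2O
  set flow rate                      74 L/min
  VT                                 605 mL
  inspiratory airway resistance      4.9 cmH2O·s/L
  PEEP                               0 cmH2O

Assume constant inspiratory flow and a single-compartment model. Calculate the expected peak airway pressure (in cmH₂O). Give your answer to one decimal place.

15.0

Flow: 74 L/min ÷ 60 = 1.2333 L/s.
Equation of motion (constant flow): PIP = Vt/C + R·V̇ + PEEP.
PIP = 605/67.2 + 4.9×1.2333 + 0 = 9.003 + 6.043 + 0 = 15.046 cmH2O.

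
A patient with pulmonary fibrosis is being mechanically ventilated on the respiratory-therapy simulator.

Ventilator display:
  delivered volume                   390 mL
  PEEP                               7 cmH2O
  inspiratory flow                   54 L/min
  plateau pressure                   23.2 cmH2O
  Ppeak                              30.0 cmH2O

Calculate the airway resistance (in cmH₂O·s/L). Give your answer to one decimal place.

Flow: 54 L/min ÷ 60 = 0.9 L/s.
Raw = (PIP − Pplat) / flow = (30.0 − 23.2) / 0.9 = 6.8 / 0.9 = 7.556 cmH2O·s/L.

7.6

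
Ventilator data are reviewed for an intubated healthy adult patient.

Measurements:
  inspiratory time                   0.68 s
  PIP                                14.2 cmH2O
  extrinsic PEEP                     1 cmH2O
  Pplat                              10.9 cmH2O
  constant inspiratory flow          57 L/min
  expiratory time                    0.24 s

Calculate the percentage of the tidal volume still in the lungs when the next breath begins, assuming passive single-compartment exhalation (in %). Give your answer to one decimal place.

34.7

Flow: 57 L/min ÷ 60 = 0.95 L/s.
Vt = flow × Ti = 0.95 L/s × 0.68 s × 1000 mL/L = 646.0 mL.
R = (PIP − Pplat)/V̇ = (14.2 − 10.9) / 0.95 = 3.3/0.95 = 3.474 cmH2O·s/L.
C = Vt/(Pplat − PEEP) = 646.0 / (10.9 − 1) = 646.0/9.9 = 65.253 mL/cmH2O.
τ = R × C = 3.474 × 0.06525 L/cmH2O = 0.2267 s.
Fraction remaining at end-expiration = e^(−Te/τ) = e^(−0.24/0.2267) = 0.3469 → 34.69%.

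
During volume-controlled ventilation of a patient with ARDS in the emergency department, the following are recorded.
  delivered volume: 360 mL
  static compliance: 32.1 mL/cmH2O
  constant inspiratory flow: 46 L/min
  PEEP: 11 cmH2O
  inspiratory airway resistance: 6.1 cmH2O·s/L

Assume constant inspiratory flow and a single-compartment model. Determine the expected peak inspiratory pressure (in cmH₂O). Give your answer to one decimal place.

Flow: 46 L/min ÷ 60 = 0.7667 L/s.
Equation of motion (constant flow): PIP = Vt/C + R·V̇ + PEEP.
PIP = 360/32.1 + 6.1×0.7667 + 11 = 11.215 + 4.677 + 11 = 26.892 cmH2O.

26.9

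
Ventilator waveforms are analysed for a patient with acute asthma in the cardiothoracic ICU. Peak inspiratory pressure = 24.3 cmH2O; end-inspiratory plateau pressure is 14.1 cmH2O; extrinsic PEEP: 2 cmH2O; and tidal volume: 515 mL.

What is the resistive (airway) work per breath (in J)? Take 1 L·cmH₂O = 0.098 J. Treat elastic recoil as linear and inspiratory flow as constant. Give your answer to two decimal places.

0.51

With constant inspiratory flow the resistive pressure is constant at PIP − Pplat = 24.3 − 14.1 = 10.2 cmH2O, so resistive work = 10.2 × 0.515 = 5.253 L·cmH2O.
× 0.098 J/(L·cmH2O) → 0.5148 J.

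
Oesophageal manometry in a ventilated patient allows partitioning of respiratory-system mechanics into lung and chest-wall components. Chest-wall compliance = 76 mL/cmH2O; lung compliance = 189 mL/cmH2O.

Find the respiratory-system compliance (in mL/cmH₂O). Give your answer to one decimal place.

Lung and chest wall are elastances in series: 1/Crs = 1/CL + 1/Ccw.
1/Crs = 1/189 + 1/76 = 0.01845.
Crs = 54.201 mL/cmH2O.

54.2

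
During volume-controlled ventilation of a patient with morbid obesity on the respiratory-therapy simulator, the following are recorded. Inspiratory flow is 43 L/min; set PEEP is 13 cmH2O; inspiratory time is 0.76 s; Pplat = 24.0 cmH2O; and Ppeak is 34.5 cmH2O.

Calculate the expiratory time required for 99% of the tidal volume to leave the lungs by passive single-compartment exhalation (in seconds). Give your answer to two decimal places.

Flow: 43 L/min ÷ 60 = 0.7167 L/s.
Vt = flow × Ti = 0.7167 L/s × 0.76 s × 1000 mL/L = 544.69 mL.
R = (PIP − Pplat)/V̇ = (34.5 − 24.0) / 0.7167 = 10.5/0.7167 = 14.65 cmH2O·s/L.
C = Vt/(Pplat − PEEP) = 544.69 / (24.0 − 13) = 544.69/11.0 = 49.517 mL/cmH2O.
τ = R × C = 14.65 × 0.04952 L/cmH2O = 0.7255 s.
t = −τ·ln(1 − 0.99) = −0.7255·ln(0.01) = 3.341 s.

3.34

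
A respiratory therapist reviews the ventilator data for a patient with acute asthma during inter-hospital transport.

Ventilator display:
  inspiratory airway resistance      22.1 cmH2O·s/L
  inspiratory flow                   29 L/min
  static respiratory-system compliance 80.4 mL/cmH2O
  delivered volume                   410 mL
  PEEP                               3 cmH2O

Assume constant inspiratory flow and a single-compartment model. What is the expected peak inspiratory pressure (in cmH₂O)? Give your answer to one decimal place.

18.8

Flow: 29 L/min ÷ 60 = 0.4833 L/s.
Equation of motion (constant flow): PIP = Vt/C + R·V̇ + PEEP.
PIP = 410/80.4 + 22.1×0.4833 + 3 = 5.1 + 10.681 + 3 = 18.781 cmH2O.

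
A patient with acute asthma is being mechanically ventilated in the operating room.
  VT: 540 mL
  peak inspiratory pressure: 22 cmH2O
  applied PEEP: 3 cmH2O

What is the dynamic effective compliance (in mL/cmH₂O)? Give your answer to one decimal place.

Dynamic compliance = Vt / (PIP − PEEP) = 540 / (22 − 3) = 540 / 19.0 = 28.421 mL/cmH2O.

28.4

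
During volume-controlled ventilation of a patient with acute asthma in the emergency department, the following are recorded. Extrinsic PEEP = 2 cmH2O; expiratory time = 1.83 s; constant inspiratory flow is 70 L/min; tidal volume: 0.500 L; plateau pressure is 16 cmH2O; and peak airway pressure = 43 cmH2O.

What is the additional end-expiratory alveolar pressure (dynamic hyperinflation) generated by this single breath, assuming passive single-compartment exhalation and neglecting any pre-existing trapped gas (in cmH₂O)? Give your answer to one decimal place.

1.5

Flow: 70 L/min ÷ 60 = 1.1667 L/s.
R = (PIP − Pplat)/V̇ = (43 − 16) / 1.1667 = 27.0/1.1667 = 23.142 cmH2O·s/L.
C = Vt/(Pplat − PEEP) = 500.0 / (16 − 2) = 500.0/14.0 = 35.714 mL/cmH2O.
τ = R × C = 23.142 × 0.03571 L/cmH2O = 0.8264 s.
Fraction remaining = e^(−Te/τ) = e^(−1.83/0.8264) = 0.1092; trapped volume = 500.0 × 0.1092 = 54.6 mL.
Additional alveolar pressure from trapping ≈ V_trapped / C = 54.6 / 35.714 = 1.529 cmH2O.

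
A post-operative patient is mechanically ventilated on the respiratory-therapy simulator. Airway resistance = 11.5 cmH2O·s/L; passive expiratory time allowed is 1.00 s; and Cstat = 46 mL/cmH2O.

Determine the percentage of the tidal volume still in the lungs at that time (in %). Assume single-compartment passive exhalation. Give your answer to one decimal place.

15.1

τ = R × C = 11.5 × 46 mL/cmH2O = 11.5 × 0.046 L/cmH2O = 0.529 s.
Passive exhalation: V(t)/V₀ = e^(−t/τ) = e^(−1.00/0.529) = 0.151.
Fraction remaining = 0.151 → 15.1%.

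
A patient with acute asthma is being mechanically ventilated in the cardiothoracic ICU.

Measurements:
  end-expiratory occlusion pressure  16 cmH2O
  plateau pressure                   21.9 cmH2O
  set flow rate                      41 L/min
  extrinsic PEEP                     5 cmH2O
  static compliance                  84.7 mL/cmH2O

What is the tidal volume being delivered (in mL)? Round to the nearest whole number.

End-expiratory occlusion gives total PEEP = 16 cmH2O (intrinsic PEEP = 16 − 5 = 11). Use total PEEP for the elastic gradient.
Vt = Cstat × (Pplat − PEEPtotal) = 84.7 × (21.9 − 16) = 84.7 × 5.9 = 499.73 mL.

500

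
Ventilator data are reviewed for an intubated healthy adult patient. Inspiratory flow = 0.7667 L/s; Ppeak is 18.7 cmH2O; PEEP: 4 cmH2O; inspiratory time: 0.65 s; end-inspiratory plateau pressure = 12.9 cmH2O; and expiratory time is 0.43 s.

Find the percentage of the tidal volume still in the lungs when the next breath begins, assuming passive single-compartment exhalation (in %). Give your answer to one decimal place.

36.2

Vt = flow × Ti = 0.7667 L/s × 0.65 s × 1000 mL/L = 498.36 mL.
R = (PIP − Pplat)/V̇ = (18.7 − 12.9) / 0.7667 = 5.8/0.7667 = 7.565 cmH2O·s/L.
C = Vt/(Pplat − PEEP) = 498.36 / (12.9 − 4) = 498.36/8.9 = 55.996 mL/cmH2O.
τ = R × C = 7.565 × 0.056 L/cmH2O = 0.4236 s.
Fraction remaining at end-expiration = e^(−Te/τ) = e^(−0.43/0.4236) = 0.3624 → 36.24%.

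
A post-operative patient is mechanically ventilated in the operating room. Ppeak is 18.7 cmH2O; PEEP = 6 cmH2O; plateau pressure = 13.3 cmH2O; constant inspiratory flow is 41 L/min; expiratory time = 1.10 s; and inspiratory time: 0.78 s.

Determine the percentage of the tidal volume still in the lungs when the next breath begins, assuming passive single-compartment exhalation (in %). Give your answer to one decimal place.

14.9

Flow: 41 L/min ÷ 60 = 0.6833 L/s.
Vt = flow × Ti = 0.6833 L/s × 0.78 s × 1000 mL/L = 532.97 mL.
R = (PIP − Pplat)/V̇ = (18.7 − 13.3) / 0.6833 = 5.4/0.6833 = 7.903 cmH2O·s/L.
C = Vt/(Pplat − PEEP) = 532.97 / (13.3 − 6) = 532.97/7.3 = 73.01 mL/cmH2O.
τ = R × C = 7.903 × 0.07301 L/cmH2O = 0.577 s.
Fraction remaining at end-expiration = e^(−Te/τ) = e^(−1.10/0.577) = 0.1486 → 14.86%.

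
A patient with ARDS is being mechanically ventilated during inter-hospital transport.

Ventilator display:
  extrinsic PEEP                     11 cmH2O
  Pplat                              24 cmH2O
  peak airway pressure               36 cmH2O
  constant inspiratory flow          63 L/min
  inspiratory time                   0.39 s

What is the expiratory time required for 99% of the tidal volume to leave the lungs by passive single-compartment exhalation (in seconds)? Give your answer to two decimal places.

1.66

Flow: 63 L/min ÷ 60 = 1.05 L/s.
Vt = flow × Ti = 1.05 L/s × 0.39 s × 1000 mL/L = 409.5 mL.
R = (PIP − Pplat)/V̇ = (36 − 24) / 1.05 = 12.0/1.05 = 11.429 cmH2O·s/L.
C = Vt/(Pplat − PEEP) = 409.5 / (24 − 11) = 409.5/13.0 = 31.5 mL/cmH2O.
τ = R × C = 11.429 × 0.0315 L/cmH2O = 0.36 s.
t = −τ·ln(1 − 0.99) = −0.36·ln(0.01) = 1.658 s.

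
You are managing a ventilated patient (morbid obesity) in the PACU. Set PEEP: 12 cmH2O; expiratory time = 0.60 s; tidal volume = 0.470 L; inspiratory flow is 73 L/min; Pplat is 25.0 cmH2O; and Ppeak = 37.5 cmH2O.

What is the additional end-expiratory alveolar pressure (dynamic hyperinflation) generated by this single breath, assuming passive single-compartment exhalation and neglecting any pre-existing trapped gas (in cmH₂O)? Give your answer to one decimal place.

2.6

Flow: 73 L/min ÷ 60 = 1.2167 L/s.
R = (PIP − Pplat)/V̇ = (37.5 − 25.0) / 1.2167 = 12.5/1.2167 = 10.274 cmH2O·s/L.
C = Vt/(Pplat − PEEP) = 470.0 / (25.0 − 12) = 470.0/13.0 = 36.154 mL/cmH2O.
τ = R × C = 10.274 × 0.03615 L/cmH2O = 0.3714 s.
Fraction remaining = e^(−Te/τ) = e^(−0.60/0.3714) = 0.1988; trapped volume = 470.0 × 0.1988 = 93.436 mL.
Additional alveolar pressure from trapping ≈ V_trapped / C = 93.436 / 36.154 = 2.584 cmH2O.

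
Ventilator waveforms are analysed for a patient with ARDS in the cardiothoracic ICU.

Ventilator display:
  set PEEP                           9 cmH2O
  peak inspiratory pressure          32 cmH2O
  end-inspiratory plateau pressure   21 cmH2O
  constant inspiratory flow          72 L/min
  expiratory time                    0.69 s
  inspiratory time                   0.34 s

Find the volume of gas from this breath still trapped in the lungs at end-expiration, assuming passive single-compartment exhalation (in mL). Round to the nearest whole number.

Flow: 72 L/min ÷ 60 = 1.2 L/s.
Vt = flow × Ti = 1.2 L/s × 0.34 s × 1000 mL/L = 408.0 mL.
R = (PIP − Pplat)/V̇ = (32 − 21) / 1.2 = 11.0/1.2 = 9.167 cmH2O·s/L.
C = Vt/(Pplat − PEEP) = 408.0 / (21 − 9) = 408.0/12.0 = 34.0 mL/cmH2O.
τ = R × C = 9.167 × 0.034 L/cmH2O = 0.3117 s.
Fraction remaining = e^(−Te/τ) = e^(−0.69/0.3117) = 0.1093.
Trapped volume = 408.0 × 0.1093 = 44.594 mL.

45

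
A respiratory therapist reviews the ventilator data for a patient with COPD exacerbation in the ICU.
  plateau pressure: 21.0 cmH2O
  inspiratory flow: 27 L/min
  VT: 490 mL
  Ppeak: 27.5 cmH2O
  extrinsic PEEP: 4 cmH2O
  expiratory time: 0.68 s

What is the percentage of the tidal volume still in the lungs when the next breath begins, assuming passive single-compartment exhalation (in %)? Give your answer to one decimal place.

Flow: 27 L/min ÷ 60 = 0.45 L/s.
R = (PIP − Pplat)/V̇ = (27.5 − 21.0) / 0.45 = 6.5/0.45 = 14.444 cmH2O·s/L.
C = Vt/(Pplat − PEEP) = 490.0 / (21.0 − 4) = 490.0/17.0 = 28.824 mL/cmH2O.
τ = R × C = 14.444 × 0.02882 L/cmH2O = 0.4163 s.
Fraction remaining at end-expiration = e^(−Te/τ) = e^(−0.68/0.4163) = 0.1953 → 19.53%.

19.5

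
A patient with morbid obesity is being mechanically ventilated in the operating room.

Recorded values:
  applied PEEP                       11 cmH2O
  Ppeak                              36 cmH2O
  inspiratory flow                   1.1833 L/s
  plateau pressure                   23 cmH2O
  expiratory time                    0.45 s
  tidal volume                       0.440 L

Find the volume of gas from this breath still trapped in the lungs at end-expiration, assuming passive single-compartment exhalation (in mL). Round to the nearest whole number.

144

R = (PIP − Pplat)/V̇ = (36 − 23) / 1.1833 = 13.0/1.1833 = 10.986 cmH2O·s/L.
C = Vt/(Pplat − PEEP) = 440.0 / (23 − 11) = 440.0/12.0 = 36.667 mL/cmH2O.
τ = R × C = 10.986 × 0.03667 L/cmH2O = 0.4029 s.
Fraction remaining = e^(−Te/τ) = e^(−0.45/0.4029) = 0.3273.
Trapped volume = 440.0 × 0.3273 = 144.01 mL.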